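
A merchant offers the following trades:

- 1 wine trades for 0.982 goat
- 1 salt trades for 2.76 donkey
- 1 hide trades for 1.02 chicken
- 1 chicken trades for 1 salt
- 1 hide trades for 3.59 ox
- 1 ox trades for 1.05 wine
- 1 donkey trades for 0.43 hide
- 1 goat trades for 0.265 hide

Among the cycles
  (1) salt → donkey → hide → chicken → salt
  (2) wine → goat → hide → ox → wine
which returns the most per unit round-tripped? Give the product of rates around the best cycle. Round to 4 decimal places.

1.2105

(1) 2.76 × 0.43 × 1.02 × 1 = 1.21054
(2) 0.982 × 0.265 × 3.59 × 1.05 = 0.98094
Highest is cycle (1) at 1.2105 (>1, arbitrage).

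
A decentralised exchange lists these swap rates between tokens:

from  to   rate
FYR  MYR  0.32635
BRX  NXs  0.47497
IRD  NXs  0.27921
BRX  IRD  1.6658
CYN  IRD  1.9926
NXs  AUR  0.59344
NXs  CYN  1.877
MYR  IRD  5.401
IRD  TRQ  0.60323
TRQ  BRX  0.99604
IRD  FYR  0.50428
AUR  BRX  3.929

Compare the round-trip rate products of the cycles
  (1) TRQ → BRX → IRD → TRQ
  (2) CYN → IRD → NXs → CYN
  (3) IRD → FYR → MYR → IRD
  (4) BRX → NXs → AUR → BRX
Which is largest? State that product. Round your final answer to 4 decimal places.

(1) 0.99604 × 1.6658 × 0.60323 = 1.00088
(2) 1.9926 × 0.27921 × 1.877 = 1.04428
(3) 0.50428 × 0.32635 × 5.401 = 0.88885
(4) 0.47497 × 0.59344 × 3.929 = 1.10745
Highest is cycle (4) at 1.1075 (>1, arbitrage).

1.1075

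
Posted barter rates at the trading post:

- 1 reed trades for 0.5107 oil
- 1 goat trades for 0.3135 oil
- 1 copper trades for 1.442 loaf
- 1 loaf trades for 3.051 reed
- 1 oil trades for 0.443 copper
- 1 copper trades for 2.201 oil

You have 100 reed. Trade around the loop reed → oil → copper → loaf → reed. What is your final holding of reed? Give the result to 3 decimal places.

100 reed × 0.5107 = 51.07 oil
51.07 oil × 0.443 = 22.62401 copper
22.62401 copper × 1.442 = 32.62382242 loaf
32.62382242 loaf × 3.051 = 99.53528220342 reed

99.535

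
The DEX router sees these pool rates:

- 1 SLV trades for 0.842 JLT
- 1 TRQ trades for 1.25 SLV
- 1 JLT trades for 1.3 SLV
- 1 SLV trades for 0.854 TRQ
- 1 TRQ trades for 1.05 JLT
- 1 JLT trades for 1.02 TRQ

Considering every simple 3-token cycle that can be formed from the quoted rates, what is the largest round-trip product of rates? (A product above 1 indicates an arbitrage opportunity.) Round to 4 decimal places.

1.1657

TRQ→JLT→SLV→TRQ: 1.05 × 1.3 × 0.854 = 1.16571
TRQ→SLV→JLT→TRQ: 1.25 × 0.842 × 1.02 = 1.07355
Maximum is TRQ→JLT→SLV→TRQ at 1.1657; arbitrage exists.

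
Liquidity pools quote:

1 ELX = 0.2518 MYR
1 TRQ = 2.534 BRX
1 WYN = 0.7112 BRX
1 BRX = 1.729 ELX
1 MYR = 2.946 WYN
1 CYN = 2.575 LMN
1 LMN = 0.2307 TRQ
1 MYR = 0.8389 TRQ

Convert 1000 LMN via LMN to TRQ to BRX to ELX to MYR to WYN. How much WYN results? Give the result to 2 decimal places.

1000 LMN × 0.2307 = 230.7 TRQ
230.7 TRQ × 2.534 = 584.5938 BRX
584.5938 BRX × 1.729 = 1010.7626802 ELX
1010.7626802 ELX × 0.2518 = 254.51004287436 MYR
254.51004287436 MYR × 2.946 = 749.78658630786456 WYN

749.79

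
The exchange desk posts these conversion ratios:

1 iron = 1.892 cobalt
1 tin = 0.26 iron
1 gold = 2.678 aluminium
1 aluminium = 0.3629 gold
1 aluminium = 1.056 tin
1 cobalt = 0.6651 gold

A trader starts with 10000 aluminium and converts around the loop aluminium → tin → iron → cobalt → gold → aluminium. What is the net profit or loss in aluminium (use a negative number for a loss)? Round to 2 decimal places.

10000 aluminium × 1.056 = 10560 tin
10560 tin × 0.26 = 2745.6 iron
2745.6 iron × 1.892 = 5194.6752 cobalt
5194.6752 cobalt × 0.6651 = 3454.97847552 gold
3454.97847552 gold × 2.678 = 9252.43235744256 aluminium
Net change: 9252.43235744256 − 10000 = -747.56764255744 aluminium

-747.57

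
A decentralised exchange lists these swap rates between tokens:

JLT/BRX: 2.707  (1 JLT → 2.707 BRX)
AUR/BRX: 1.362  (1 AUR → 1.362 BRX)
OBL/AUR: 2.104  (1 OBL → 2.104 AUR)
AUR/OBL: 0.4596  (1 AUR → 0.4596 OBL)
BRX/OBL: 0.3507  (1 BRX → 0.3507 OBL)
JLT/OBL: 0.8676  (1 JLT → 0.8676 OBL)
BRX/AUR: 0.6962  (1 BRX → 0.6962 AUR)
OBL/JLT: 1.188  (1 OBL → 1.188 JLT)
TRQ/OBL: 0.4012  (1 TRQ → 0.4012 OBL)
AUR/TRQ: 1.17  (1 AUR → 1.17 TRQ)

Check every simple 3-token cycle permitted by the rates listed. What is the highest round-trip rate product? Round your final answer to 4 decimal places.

1.1278

JLT→BRX→OBL→JLT: 2.707 × 0.3507 × 1.188 = 1.12782
BRX→OBL→AUR→BRX: 0.3507 × 2.104 × 1.362 = 1.00498
OBL→AUR→TRQ→OBL: 2.104 × 1.17 × 0.4012 = 0.98763
Maximum is JLT→BRX→OBL→JLT at 1.1278; arbitrage exists.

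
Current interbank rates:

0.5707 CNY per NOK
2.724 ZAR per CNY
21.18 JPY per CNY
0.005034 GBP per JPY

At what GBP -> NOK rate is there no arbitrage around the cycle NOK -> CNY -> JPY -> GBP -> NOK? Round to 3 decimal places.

16.434

Known legs of the cycle: 0.5707 × 21.18 × 0.005034 = 0.060848102484
For no arbitrage the full-cycle product must be 1, so the missing rate is 1 / 0.060848102484 ≈ 16.43437.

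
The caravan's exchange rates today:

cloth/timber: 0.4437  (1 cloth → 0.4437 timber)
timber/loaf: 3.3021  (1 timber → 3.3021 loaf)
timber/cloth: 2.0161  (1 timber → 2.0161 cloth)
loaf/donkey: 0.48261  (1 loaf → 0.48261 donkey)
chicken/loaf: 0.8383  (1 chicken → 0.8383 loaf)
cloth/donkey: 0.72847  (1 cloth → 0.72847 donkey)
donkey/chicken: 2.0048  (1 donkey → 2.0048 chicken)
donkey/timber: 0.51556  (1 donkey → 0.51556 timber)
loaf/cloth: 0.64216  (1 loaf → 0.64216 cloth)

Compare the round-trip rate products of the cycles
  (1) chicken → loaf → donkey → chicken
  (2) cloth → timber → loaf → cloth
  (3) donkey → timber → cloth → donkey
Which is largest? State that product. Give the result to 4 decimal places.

0.9409

(1) 0.8383 × 0.48261 × 2.0048 = 0.81109
(2) 0.4437 × 3.3021 × 0.64216 = 0.94086
(3) 0.51556 × 2.0161 × 0.72847 = 0.75719
Highest is cycle (2) at 0.9409 (≤1, no arbitrage).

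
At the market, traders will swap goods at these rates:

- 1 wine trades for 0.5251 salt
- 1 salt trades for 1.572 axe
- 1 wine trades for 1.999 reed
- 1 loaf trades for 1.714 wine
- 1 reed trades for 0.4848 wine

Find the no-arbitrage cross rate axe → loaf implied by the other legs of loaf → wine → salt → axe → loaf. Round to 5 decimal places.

Known legs of the cycle: 1.714 × 0.5251 × 1.572 = 1.4148336408
For no arbitrage the full-cycle product must be 1, so the missing rate is 1 / 1.4148336408 ≈ 0.7067969.

0.70680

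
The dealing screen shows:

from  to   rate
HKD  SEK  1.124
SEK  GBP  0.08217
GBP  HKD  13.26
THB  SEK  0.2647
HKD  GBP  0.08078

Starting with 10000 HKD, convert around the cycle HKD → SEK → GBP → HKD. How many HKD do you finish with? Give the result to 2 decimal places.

10000 HKD × 1.124 = 11240 SEK
11240 SEK × 0.08217 = 923.5908 GBP
923.5908 GBP × 13.26 = 12246.814008 HKD

12246.81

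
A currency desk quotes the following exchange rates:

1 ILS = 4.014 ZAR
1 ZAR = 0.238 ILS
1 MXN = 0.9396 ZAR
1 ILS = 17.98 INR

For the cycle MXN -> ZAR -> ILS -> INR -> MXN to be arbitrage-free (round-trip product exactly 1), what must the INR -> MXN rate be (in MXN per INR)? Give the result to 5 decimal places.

Known legs of the cycle: 0.9396 × 0.238 × 17.98 = 4.020773904
For no arbitrage the full-cycle product must be 1, so the missing rate is 1 / 4.020773904 ≈ 0.2487083.

0.24871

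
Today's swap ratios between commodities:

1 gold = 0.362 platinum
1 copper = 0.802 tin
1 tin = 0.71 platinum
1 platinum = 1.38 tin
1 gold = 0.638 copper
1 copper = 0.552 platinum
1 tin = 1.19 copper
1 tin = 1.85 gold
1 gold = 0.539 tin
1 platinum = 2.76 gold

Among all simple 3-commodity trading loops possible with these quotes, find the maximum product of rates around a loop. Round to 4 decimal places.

tin→platinum→gold→tin: 0.71 × 2.76 × 0.539 = 1.05622
copper→platinum→gold→copper: 0.552 × 2.76 × 0.638 = 0.97201
tin→gold→copper→tin: 1.85 × 0.638 × 0.802 = 0.94660
tin→gold→platinum→tin: 1.85 × 0.362 × 1.38 = 0.92419
tin→copper→platinum→tin: 1.19 × 0.552 × 1.38 = 0.90649
Maximum is tin→platinum→gold→tin at 1.0562; arbitrage exists.

1.0562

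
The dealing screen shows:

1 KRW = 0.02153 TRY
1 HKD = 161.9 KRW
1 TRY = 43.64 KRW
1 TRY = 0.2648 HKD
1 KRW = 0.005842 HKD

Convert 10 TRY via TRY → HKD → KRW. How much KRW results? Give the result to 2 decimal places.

428.71

10 TRY × 0.2648 = 2.648 HKD
2.648 HKD × 161.9 = 428.7112 KRW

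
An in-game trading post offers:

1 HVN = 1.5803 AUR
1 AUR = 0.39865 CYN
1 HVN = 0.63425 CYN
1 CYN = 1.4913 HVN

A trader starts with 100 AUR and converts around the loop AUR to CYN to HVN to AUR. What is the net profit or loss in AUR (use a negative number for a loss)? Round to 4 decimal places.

-6.0501

100 AUR × 0.39865 = 39.865 CYN
39.865 CYN × 1.4913 = 59.4506745 HVN
59.4506745 HVN × 1.5803 = 93.94990091235 AUR
Net change: 93.94990091235 − 100 = -6.05009908765 AUR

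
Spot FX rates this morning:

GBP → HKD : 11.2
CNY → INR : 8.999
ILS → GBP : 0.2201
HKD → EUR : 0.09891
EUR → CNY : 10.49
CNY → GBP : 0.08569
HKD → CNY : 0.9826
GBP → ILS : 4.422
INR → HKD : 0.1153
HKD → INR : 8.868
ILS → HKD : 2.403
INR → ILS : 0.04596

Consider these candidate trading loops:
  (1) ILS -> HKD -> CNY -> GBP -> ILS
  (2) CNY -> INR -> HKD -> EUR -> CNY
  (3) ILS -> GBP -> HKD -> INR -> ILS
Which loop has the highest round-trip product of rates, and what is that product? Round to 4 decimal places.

1.0766

(1) 2.403 × 0.9826 × 0.08569 × 4.422 = 0.89470
(2) 8.999 × 0.1153 × 0.09891 × 10.49 = 1.07656
(3) 0.2201 × 11.2 × 8.868 × 0.04596 = 1.00472
Highest is cycle (2) at 1.0766 (>1, arbitrage).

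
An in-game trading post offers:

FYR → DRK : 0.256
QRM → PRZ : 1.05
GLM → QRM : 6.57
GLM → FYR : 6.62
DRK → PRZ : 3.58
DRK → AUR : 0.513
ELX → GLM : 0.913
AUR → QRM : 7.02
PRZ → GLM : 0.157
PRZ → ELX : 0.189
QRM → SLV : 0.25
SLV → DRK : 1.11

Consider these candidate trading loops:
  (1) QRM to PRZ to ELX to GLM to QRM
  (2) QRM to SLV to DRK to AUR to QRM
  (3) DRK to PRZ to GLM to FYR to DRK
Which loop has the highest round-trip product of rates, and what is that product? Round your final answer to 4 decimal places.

(1) 1.05 × 0.189 × 0.913 × 6.57 = 1.19038
(2) 0.25 × 1.11 × 0.513 × 7.02 = 0.99935
(3) 3.58 × 0.157 × 6.62 × 0.256 = 0.95253
Highest is cycle (1) at 1.1904 (>1, arbitrage).

1.1904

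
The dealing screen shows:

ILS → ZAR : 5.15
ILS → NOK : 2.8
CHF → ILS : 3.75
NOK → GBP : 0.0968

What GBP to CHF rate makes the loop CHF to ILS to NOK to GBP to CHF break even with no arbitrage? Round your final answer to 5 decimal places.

0.98386

Known legs of the cycle: 3.75 × 2.8 × 0.0968 = 1.0164
For no arbitrage the full-cycle product must be 1, so the missing rate is 1 / 1.0164 ≈ 0.9838646.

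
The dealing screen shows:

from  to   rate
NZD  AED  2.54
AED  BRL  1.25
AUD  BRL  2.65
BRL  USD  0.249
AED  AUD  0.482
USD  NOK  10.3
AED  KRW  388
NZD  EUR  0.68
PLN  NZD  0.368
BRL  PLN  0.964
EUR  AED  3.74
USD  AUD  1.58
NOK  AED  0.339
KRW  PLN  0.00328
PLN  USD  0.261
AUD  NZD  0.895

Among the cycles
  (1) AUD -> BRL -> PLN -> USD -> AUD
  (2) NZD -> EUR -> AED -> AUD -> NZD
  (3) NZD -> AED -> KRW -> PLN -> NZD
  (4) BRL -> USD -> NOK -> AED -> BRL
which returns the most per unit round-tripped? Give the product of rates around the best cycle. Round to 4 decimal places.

1.1896

(1) 2.65 × 0.964 × 0.261 × 1.58 = 1.05347
(2) 0.68 × 3.74 × 0.482 × 0.895 = 1.09711
(3) 2.54 × 388 × 0.00328 × 0.368 = 1.18956
(4) 0.249 × 10.3 × 0.339 × 1.25 = 1.08679
Highest is cycle (3) at 1.1896 (>1, arbitrage).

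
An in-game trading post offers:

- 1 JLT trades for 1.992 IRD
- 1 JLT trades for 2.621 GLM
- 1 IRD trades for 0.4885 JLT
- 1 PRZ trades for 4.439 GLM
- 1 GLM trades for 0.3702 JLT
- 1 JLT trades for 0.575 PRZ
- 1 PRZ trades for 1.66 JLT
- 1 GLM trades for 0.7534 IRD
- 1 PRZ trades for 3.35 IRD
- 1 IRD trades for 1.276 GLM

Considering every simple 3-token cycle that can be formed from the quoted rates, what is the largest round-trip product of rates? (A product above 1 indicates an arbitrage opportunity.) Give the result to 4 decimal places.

GLM→IRD→JLT→GLM: 0.7534 × 0.4885 × 2.621 = 0.96462
GLM→JLT→PRZ→GLM: 0.3702 × 0.575 × 4.439 = 0.94491
IRD→JLT→PRZ→IRD: 0.4885 × 0.575 × 3.35 = 0.94097
GLM→JLT→IRD→GLM: 0.3702 × 1.992 × 1.276 = 0.94097
Maximum is GLM→IRD→JLT→GLM at 0.9646; no arbitrage — every cycle loses value.

0.9646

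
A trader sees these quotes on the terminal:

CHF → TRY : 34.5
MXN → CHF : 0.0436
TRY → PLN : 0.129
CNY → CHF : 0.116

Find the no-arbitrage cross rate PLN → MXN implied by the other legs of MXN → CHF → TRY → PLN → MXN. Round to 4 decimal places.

Known legs of the cycle: 0.0436 × 34.5 × 0.129 = 0.1940418
For no arbitrage the full-cycle product must be 1, so the missing rate is 1 / 0.1940418 ≈ 5.153529.

5.1535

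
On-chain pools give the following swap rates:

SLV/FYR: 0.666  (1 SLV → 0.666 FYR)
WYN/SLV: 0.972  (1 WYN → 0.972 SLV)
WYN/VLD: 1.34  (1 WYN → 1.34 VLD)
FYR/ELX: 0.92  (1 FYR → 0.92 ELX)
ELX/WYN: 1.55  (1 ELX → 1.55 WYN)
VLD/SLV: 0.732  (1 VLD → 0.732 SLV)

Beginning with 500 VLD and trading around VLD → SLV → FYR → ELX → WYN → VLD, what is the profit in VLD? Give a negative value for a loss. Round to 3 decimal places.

500 VLD × 0.732 = 366 SLV
366 SLV × 0.666 = 243.756 FYR
243.756 FYR × 0.92 = 224.25552 ELX
224.25552 ELX × 1.55 = 347.596056 WYN
347.596056 WYN × 1.34 = 465.77871504 VLD
Net change: 465.77871504 − 500 = -34.22128496 VLD

-34.221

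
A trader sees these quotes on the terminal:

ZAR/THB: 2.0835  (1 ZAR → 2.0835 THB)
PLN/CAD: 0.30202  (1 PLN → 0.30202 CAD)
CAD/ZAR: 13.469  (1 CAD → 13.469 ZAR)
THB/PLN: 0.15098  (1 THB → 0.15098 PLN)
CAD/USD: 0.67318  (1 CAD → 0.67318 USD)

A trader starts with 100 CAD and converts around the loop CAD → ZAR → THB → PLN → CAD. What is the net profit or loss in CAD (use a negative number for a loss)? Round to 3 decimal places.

27.963

100 CAD × 13.469 = 1346.9 ZAR
1346.9 ZAR × 2.0835 = 2806.26615 THB
2806.26615 THB × 0.15098 = 423.690063327 PLN
423.690063327 PLN × 0.30202 = 127.96287292602054 CAD
Net change: 127.96287292602054 − 100 = 27.96287292602054 CAD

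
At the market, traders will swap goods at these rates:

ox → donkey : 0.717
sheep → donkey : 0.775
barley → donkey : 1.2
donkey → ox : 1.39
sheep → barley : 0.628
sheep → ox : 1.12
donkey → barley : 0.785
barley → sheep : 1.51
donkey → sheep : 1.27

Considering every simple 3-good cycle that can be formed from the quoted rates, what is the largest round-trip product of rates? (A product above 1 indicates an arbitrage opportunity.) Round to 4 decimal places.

sheep→ox→donkey→sheep: 1.12 × 0.717 × 1.27 = 1.01986
barley→donkey→sheep→barley: 1.2 × 1.27 × 0.628 = 0.95707
barley→sheep→donkey→barley: 1.51 × 0.775 × 0.785 = 0.91865
Maximum is sheep→ox→donkey→sheep at 1.0199; arbitrage exists.

1.0199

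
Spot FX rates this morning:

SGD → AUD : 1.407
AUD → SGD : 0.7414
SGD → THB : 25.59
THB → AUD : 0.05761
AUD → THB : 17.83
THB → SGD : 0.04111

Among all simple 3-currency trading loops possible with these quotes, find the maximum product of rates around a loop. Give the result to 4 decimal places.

1.0930

SGD→THB→AUD→SGD: 25.59 × 0.05761 × 0.7414 = 1.09300
SGD→AUD→THB→SGD: 1.407 × 17.83 × 0.04111 = 1.03132
Maximum is SGD→THB→AUD→SGD at 1.0930; arbitrage exists.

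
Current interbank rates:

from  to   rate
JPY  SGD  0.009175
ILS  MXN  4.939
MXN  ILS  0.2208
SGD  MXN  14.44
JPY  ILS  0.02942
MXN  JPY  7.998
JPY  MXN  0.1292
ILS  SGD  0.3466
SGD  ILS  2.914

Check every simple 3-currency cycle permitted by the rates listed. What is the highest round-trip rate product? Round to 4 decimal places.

ILS→MXN→JPY→ILS: 4.939 × 7.998 × 0.02942 = 1.16215
ILS→SGD→MXN→ILS: 0.3466 × 14.44 × 0.2208 = 1.10508
MXN→JPY→SGD→MXN: 7.998 × 0.009175 × 14.44 = 1.05963
Maximum is ILS→MXN→JPY→ILS at 1.1622; arbitrage exists.

1.1622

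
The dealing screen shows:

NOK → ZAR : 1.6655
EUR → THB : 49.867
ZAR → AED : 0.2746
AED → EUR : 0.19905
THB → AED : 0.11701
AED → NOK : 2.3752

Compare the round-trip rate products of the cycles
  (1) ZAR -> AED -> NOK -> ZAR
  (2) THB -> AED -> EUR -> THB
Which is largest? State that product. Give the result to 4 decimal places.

1.1614

(1) 0.2746 × 2.3752 × 1.6655 = 1.08629
(2) 0.11701 × 0.19905 × 49.867 = 1.16144
Highest is cycle (2) at 1.1614 (>1, arbitrage).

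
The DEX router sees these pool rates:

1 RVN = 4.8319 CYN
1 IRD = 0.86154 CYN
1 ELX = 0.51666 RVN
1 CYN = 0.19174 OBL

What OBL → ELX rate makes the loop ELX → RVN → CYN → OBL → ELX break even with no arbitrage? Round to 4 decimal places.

Known legs of the cycle: 0.51666 × 4.8319 × 0.19174 = 0.47866921830996
For no arbitrage the full-cycle product must be 1, so the missing rate is 1 / 0.47866921830996 ≈ 2.089125.

2.0891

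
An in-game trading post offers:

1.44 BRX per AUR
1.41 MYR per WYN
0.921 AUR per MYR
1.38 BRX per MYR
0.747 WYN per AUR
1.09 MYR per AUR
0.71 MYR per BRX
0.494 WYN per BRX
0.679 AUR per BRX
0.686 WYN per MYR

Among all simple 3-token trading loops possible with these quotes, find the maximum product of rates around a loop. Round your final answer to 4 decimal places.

BRX→AUR→MYR→BRX: 0.679 × 1.09 × 1.38 = 1.02135
WYN→MYR→AUR→WYN: 1.41 × 0.921 × 0.747 = 0.97006
WYN→MYR→BRX→WYN: 1.41 × 1.38 × 0.494 = 0.96123
BRX→MYR→AUR→BRX: 0.71 × 0.921 × 1.44 = 0.94163
Maximum is BRX→AUR→MYR→BRX at 1.0214; arbitrage exists.

1.0214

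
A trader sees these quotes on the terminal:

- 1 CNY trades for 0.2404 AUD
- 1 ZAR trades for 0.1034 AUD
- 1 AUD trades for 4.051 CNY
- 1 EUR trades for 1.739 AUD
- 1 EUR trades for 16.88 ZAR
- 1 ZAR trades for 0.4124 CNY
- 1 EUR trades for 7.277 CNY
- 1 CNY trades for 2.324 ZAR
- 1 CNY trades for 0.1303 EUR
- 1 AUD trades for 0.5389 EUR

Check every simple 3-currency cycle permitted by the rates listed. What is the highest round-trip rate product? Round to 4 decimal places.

ZAR→AUD→CNY→ZAR: 0.1034 × 4.051 × 2.324 = 0.97346
EUR→CNY→AUD→EUR: 7.277 × 0.2404 × 0.5389 = 0.94275
ZAR→AUD→EUR→ZAR: 0.1034 × 0.5389 × 16.88 = 0.94059
EUR→AUD→CNY→EUR: 1.739 × 4.051 × 0.1303 = 0.91792
ZAR→CNY→EUR→ZAR: 0.4124 × 0.1303 × 16.88 = 0.90706
Maximum is ZAR→AUD→CNY→ZAR at 0.9735; no arbitrage — every cycle loses value.

0.9735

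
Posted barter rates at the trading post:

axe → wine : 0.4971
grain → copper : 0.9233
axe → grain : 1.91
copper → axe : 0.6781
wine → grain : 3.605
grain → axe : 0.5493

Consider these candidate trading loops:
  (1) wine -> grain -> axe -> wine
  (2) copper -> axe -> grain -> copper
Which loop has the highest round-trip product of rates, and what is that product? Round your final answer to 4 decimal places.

(1) 3.605 × 0.5493 × 0.4971 = 0.98437
(2) 0.6781 × 1.91 × 0.9233 = 1.19583
Highest is cycle (2) at 1.1958 (>1, arbitrage).

1.1958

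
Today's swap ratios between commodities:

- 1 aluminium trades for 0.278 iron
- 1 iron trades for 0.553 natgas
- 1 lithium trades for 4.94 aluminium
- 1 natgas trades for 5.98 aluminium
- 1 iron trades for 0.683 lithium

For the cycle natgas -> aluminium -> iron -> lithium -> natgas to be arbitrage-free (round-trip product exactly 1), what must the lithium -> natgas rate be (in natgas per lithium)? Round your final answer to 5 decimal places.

0.88071

Known legs of the cycle: 5.98 × 0.278 × 0.683 = 1.13544652
For no arbitrage the full-cycle product must be 1, so the missing rate is 1 / 1.13544652 ≈ 0.8807108.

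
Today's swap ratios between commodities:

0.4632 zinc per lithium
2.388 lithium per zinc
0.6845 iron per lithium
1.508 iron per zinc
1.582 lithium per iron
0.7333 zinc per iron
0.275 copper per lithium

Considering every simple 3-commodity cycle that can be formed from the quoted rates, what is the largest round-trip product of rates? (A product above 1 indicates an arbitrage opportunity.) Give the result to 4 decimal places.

zinc→lithium→iron→zinc: 2.388 × 0.6845 × 0.7333 = 1.19864
zinc→iron→lithium→zinc: 1.508 × 1.582 × 0.4632 = 1.10504
Maximum is zinc→lithium→iron→zinc at 1.1986; arbitrage exists.

1.1986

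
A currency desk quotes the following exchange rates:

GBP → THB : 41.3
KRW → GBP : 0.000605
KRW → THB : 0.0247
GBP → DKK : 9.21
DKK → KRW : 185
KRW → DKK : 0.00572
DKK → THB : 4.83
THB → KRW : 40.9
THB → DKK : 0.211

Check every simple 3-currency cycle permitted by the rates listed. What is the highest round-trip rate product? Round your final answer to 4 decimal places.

1.1300

THB→KRW→DKK→THB: 40.9 × 0.00572 × 4.83 = 1.12997
KRW→GBP→DKK→KRW: 0.000605 × 9.21 × 185 = 1.03083
THB→KRW→GBP→THB: 40.9 × 0.000605 × 41.3 = 1.02195
THB→DKK→KRW→THB: 0.211 × 185 × 0.0247 = 0.96416
Maximum is THB→KRW→DKK→THB at 1.1300; arbitrage exists.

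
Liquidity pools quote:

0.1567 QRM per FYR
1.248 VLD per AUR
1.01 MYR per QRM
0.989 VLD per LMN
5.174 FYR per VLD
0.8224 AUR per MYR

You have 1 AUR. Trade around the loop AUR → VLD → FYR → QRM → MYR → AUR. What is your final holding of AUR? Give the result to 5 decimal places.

0.84046

1 AUR × 1.248 = 1.248 VLD
1.248 VLD × 5.174 = 6.457152 FYR
6.457152 FYR × 0.1567 = 1.0118357184 QRM
1.0118357184 QRM × 1.01 = 1.021954075584 MYR
1.021954075584 MYR × 0.8224 = 0.8404550317602816 AUR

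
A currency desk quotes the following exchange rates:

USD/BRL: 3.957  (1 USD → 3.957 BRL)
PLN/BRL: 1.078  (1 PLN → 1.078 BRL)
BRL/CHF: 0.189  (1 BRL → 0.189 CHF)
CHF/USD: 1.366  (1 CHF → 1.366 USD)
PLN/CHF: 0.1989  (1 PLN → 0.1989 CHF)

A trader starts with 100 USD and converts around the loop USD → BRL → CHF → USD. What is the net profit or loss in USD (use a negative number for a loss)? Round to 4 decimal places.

100 USD × 3.957 = 395.7 BRL
395.7 BRL × 0.189 = 74.7873 CHF
74.7873 CHF × 1.366 = 102.1594518 USD
Net change: 102.1594518 − 100 = 2.1594518 USD

2.1595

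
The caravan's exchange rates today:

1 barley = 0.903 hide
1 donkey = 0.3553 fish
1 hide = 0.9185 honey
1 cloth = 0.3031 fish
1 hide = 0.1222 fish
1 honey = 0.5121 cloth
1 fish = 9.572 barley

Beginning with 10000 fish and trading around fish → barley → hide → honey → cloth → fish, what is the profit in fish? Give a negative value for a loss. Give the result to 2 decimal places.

2322.83

10000 fish × 9.572 = 95720 barley
95720 barley × 0.903 = 86435.16 hide
86435.16 hide × 0.9185 = 79390.69446 honey
79390.69446 honey × 0.5121 = 40655.974632966 cloth
40655.974632966 cloth × 0.3031 = 12322.8259112519946 fish
Net change: 12322.8259112519946 − 10000 = 2322.8259112519946 fish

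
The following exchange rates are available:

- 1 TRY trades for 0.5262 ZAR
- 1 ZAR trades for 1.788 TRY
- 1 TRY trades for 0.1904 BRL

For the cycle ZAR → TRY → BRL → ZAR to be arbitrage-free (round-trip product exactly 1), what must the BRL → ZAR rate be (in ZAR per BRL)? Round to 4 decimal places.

Known legs of the cycle: 1.788 × 0.1904 = 0.3404352
For no arbitrage the full-cycle product must be 1, so the missing rate is 1 / 0.3404352 ≈ 2.937417.

2.9374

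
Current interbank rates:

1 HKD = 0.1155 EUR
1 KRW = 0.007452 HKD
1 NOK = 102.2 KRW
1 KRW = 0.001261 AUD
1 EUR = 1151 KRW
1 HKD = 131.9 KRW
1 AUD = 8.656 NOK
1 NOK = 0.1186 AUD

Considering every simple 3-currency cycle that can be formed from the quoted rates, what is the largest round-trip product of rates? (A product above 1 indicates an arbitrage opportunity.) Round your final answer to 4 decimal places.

NOK→KRW→AUD→NOK: 102.2 × 0.001261 × 8.656 = 1.11554
HKD→EUR→KRW→HKD: 0.1155 × 1151 × 0.007452 = 0.99067
Maximum is NOK→KRW→AUD→NOK at 1.1155; arbitrage exists.

1.1155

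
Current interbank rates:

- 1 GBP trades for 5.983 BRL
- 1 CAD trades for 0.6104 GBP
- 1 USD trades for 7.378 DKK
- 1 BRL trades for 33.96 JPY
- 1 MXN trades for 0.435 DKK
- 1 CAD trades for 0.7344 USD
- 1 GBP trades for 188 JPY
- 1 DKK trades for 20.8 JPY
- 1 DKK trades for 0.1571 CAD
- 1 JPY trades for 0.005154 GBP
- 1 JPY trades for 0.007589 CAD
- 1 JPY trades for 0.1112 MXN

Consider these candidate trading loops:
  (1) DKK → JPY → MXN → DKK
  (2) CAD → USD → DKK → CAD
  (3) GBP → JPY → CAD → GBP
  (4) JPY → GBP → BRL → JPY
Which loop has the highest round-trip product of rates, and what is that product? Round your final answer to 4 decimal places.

(1) 20.8 × 0.1112 × 0.435 = 1.00614
(2) 0.7344 × 7.378 × 0.1571 = 0.85123
(3) 188 × 0.007589 × 0.6104 = 0.87088
(4) 0.005154 × 5.983 × 33.96 = 1.04720
Highest is cycle (4) at 1.0472 (>1, arbitrage).

1.0472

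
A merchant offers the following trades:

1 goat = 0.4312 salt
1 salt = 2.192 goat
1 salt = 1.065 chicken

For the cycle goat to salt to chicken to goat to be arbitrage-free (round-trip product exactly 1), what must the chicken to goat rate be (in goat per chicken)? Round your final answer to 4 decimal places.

2.1776

Known legs of the cycle: 0.4312 × 1.065 = 0.459228
For no arbitrage the full-cycle product must be 1, so the missing rate is 1 / 0.459228 ≈ 2.177568.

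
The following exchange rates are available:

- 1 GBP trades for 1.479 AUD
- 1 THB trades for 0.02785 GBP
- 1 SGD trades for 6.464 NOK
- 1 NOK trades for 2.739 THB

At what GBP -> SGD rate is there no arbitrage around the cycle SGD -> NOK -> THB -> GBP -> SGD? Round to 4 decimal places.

2.0281

Known legs of the cycle: 6.464 × 2.739 × 0.02785 = 0.4930813536
For no arbitrage the full-cycle product must be 1, so the missing rate is 1 / 0.4930813536 ≈ 2.028063.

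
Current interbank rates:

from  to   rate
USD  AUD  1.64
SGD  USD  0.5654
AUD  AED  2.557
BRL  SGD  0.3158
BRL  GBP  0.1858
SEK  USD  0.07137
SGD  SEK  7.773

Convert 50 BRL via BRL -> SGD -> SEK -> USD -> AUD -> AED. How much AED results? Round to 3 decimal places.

50 BRL × 0.3158 = 15.79 SGD
15.79 SGD × 7.773 = 122.73567 SEK
122.73567 SEK × 0.07137 = 8.7596447679 USD
8.7596447679 USD × 1.64 = 14.365817419356 AUD
14.365817419356 AUD × 2.557 = 36.733395141293292 AED

36.733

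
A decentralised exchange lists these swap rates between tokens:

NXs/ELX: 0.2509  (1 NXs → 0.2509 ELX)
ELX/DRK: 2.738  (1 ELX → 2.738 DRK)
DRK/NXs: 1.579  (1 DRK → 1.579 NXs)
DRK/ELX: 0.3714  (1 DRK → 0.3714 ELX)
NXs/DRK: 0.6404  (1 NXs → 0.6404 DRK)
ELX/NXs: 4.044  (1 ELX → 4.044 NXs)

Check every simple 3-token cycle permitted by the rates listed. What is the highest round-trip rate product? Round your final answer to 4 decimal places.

DRK→NXs→ELX→DRK: 1.579 × 0.2509 × 2.738 = 1.08472
DRK→ELX→NXs→DRK: 0.3714 × 4.044 × 0.6404 = 0.96184
Maximum is DRK→NXs→ELX→DRK at 1.0847; arbitrage exists.

1.0847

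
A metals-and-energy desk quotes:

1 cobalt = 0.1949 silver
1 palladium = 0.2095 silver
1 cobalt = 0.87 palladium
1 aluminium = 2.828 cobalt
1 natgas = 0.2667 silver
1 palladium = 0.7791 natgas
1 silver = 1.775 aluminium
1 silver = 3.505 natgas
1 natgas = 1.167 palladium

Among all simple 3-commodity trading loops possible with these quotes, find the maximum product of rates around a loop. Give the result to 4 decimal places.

aluminium→cobalt→silver→aluminium: 2.828 × 0.1949 × 1.775 = 0.97834
silver→natgas→palladium→silver: 3.505 × 1.167 × 0.2095 = 0.85693
Maximum is aluminium→cobalt→silver→aluminium at 0.9783; no arbitrage — every cycle loses value.

0.9783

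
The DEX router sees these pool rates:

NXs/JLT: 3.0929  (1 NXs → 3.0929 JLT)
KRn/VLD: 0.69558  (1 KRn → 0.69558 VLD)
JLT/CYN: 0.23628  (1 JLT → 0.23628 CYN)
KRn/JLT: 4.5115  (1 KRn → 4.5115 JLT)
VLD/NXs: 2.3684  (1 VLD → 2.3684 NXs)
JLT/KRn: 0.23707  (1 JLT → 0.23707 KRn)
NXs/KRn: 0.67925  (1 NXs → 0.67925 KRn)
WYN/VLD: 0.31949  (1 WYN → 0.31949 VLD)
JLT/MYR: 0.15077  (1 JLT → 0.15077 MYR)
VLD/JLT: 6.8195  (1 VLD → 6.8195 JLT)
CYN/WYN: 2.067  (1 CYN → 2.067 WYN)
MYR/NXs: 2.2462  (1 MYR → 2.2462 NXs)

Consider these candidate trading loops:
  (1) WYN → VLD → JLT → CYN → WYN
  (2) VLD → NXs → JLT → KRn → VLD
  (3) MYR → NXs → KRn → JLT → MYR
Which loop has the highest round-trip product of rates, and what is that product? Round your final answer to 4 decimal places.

(1) 0.31949 × 6.8195 × 0.23628 × 2.067 = 1.06409
(2) 2.3684 × 3.0929 × 0.23707 × 0.69558 = 1.20794
(3) 2.2462 × 0.67925 × 4.5115 × 0.15077 = 1.03780
Highest is cycle (2) at 1.2079 (>1, arbitrage).

1.2079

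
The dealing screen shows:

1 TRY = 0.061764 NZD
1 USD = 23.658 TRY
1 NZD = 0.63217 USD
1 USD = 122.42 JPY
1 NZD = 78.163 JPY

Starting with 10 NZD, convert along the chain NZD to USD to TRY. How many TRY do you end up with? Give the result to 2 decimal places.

149.56

10 NZD × 0.63217 = 6.3217 USD
6.3217 USD × 23.658 = 149.5587786 TRY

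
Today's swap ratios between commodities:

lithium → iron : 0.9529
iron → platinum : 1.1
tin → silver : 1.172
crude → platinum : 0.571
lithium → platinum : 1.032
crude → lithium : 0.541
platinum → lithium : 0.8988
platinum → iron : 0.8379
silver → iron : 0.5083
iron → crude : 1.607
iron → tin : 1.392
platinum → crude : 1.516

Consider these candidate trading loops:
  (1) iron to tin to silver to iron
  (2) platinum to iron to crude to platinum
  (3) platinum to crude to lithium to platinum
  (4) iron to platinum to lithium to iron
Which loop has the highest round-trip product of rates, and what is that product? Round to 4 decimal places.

0.9421

(1) 1.392 × 1.172 × 0.5083 = 0.82925
(2) 0.8379 × 1.607 × 0.571 = 0.76885
(3) 1.516 × 0.541 × 1.032 = 0.84640
(4) 1.1 × 0.8988 × 0.9529 = 0.94211
Highest is cycle (4) at 0.9421 (≤1, no arbitrage).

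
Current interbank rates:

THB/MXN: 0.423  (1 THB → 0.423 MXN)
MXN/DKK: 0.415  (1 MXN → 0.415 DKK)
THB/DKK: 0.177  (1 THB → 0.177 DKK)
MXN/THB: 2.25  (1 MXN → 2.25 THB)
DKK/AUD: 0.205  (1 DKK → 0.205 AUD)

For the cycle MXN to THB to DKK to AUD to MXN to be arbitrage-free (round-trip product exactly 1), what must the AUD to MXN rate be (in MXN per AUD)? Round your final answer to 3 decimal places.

Known legs of the cycle: 2.25 × 0.177 × 0.205 = 0.08164125
For no arbitrage the full-cycle product must be 1, so the missing rate is 1 / 0.08164125 ≈ 12.24871.

12.249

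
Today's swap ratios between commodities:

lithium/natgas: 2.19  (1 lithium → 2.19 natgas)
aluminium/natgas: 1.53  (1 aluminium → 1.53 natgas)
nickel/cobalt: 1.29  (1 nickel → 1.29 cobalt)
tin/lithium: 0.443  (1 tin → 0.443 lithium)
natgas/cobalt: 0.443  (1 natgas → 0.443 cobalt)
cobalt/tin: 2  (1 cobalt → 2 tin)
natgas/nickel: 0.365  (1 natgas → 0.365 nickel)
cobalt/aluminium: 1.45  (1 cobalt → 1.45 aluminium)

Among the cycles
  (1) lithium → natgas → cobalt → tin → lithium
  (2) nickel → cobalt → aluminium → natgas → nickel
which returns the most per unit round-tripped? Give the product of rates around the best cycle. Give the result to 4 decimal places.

(1) 2.19 × 0.443 × 2 × 0.443 = 0.85957
(2) 1.29 × 1.45 × 1.53 × 0.365 = 1.04458
Highest is cycle (2) at 1.0446 (>1, arbitrage).

1.0446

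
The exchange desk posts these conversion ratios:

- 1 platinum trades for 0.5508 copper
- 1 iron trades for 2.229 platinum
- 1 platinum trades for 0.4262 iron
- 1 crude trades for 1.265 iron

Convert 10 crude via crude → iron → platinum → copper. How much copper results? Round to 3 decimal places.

10 crude × 1.265 = 12.65 iron
12.65 iron × 2.229 = 28.19685 platinum
28.19685 platinum × 0.5508 = 15.53082498 copper

15.531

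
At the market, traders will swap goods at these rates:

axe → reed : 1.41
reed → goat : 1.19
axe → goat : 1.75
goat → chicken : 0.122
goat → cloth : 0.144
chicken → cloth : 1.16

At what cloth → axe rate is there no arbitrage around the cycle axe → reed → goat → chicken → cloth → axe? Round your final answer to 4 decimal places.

4.2113

Known legs of the cycle: 1.41 × 1.19 × 0.122 × 1.16 = 0.237456408
For no arbitrage the full-cycle product must be 1, so the missing rate is 1 / 0.237456408 ≈ 4.211299.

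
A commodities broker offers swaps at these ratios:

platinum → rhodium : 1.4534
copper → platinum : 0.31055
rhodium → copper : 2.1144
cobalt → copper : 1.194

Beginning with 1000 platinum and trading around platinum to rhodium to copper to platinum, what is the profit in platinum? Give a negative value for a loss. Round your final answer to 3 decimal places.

1000 platinum × 1.4534 = 1453.4 rhodium
1453.4 rhodium × 2.1144 = 3073.06896 copper
3073.06896 copper × 0.31055 = 954.341565528 platinum
Net change: 954.341565528 − 1000 = -45.658434472 platinum

-45.658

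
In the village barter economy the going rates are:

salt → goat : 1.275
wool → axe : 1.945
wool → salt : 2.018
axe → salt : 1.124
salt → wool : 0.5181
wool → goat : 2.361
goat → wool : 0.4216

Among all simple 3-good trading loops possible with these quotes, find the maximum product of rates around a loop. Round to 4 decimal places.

wool→axe→salt→wool: 1.945 × 1.124 × 0.5181 = 1.13266
goat→wool→salt→goat: 0.4216 × 2.018 × 1.275 = 1.08476
Maximum is wool→axe→salt→wool at 1.1327; arbitrage exists.

1.1327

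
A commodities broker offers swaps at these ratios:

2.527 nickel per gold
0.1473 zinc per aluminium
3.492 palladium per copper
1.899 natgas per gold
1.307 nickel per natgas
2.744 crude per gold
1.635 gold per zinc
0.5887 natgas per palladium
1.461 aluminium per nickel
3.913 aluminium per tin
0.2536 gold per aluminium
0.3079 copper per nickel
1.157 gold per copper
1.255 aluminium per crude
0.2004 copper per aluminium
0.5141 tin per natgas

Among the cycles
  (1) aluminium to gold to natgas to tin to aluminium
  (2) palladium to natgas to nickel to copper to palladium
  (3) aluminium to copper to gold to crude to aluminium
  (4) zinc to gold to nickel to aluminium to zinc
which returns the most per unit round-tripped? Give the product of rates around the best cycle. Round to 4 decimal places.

0.9688

(1) 0.2536 × 1.899 × 0.5141 × 3.913 = 0.96879
(2) 0.5887 × 1.307 × 0.3079 × 3.492 = 0.82728
(3) 0.2004 × 1.157 × 2.744 × 1.255 = 0.79847
(4) 1.635 × 2.527 × 1.461 × 0.1473 = 0.88915
Highest is cycle (1) at 0.9688 (≤1, no arbitrage).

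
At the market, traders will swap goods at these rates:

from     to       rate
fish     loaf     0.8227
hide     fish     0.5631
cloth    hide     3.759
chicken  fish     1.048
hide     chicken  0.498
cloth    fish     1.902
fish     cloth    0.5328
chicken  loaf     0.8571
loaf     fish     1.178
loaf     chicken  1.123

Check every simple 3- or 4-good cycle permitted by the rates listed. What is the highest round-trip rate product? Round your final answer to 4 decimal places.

fish→cloth→hide→fish: 0.5328 × 3.759 × 0.5631 = 1.12777
fish→cloth→hide→chicken→fish: 0.5328 × 3.759 × 0.498 × 1.048 = 1.04527
fish→loaf→chicken→fish: 0.8227 × 1.123 × 1.048 = 0.96824
Maximum is fish→cloth→hide→fish at 1.1278; arbitrage exists.

1.1278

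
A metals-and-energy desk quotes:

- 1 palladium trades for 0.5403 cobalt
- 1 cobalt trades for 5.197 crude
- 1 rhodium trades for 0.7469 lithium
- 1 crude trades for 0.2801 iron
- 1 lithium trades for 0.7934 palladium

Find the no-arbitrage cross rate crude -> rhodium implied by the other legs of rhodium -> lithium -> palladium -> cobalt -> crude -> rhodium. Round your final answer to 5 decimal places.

0.60098

Known legs of the cycle: 0.7469 × 0.7934 × 0.5403 × 5.197 = 1.663957922920986
For no arbitrage the full-cycle product must be 1, so the missing rate is 1 / 1.663957922920986 ≈ 0.6009767.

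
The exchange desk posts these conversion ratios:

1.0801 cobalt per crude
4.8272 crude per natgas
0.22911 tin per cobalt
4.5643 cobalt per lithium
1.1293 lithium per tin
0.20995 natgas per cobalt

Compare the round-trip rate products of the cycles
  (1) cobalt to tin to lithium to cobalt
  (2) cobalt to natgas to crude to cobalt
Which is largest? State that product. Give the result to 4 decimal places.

(1) 0.22911 × 1.1293 × 4.5643 = 1.18094
(2) 0.20995 × 4.8272 × 1.0801 = 1.09465
Highest is cycle (1) at 1.1809 (>1, arbitrage).

1.1809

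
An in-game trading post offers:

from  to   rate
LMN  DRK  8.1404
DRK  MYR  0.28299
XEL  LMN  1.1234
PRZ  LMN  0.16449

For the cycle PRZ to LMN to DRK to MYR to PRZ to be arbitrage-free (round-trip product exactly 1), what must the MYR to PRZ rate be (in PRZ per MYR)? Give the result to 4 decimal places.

2.6390

Known legs of the cycle: 0.16449 × 8.1404 × 0.28299 = 0.37892768392404
For no arbitrage the full-cycle product must be 1, so the missing rate is 1 / 0.37892768392404 ≈ 2.639026.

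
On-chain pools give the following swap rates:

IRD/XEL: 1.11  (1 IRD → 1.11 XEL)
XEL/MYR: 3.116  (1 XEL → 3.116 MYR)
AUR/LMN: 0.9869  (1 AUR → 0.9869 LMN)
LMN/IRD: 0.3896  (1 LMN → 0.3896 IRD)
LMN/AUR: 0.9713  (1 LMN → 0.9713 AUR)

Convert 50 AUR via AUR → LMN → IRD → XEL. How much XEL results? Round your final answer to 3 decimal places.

50 AUR × 0.9869 = 49.345 LMN
49.345 LMN × 0.3896 = 19.224812 IRD
19.224812 IRD × 1.11 = 21.33954132 XEL

21.340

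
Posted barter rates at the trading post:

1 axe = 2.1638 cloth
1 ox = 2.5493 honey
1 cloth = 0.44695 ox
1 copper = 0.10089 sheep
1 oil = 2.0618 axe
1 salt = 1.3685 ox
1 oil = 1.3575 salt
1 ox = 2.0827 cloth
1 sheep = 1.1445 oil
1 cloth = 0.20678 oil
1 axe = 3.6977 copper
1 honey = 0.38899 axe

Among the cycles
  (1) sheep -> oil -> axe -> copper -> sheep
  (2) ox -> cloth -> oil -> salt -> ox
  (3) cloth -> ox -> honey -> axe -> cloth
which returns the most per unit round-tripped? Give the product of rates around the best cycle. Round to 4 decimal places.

(1) 1.1445 × 2.0618 × 3.6977 × 0.10089 = 0.88032
(2) 2.0827 × 0.20678 × 1.3575 × 1.3685 = 0.80006
(3) 0.44695 × 2.5493 × 0.38899 × 2.1638 = 0.95904
Highest is cycle (3) at 0.9590 (≤1, no arbitrage).

0.9590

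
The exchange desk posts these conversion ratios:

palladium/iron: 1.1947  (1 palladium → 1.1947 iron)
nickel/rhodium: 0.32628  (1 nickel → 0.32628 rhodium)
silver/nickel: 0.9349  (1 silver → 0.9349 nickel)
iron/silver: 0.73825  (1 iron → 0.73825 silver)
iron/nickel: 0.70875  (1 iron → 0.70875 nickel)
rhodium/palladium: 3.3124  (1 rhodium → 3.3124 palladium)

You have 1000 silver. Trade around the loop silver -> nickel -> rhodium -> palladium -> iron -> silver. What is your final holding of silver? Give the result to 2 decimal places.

1000 silver × 0.9349 = 934.9 nickel
934.9 nickel × 0.32628 = 305.039172 rhodium
305.039172 rhodium × 3.3124 = 1010.4117533328 palladium
1010.4117533328 palladium × 1.1947 = 1207.13892170669616 iron
1207.13892170669616 iron × 0.73825 = 891.17030894996844012 silver

891.17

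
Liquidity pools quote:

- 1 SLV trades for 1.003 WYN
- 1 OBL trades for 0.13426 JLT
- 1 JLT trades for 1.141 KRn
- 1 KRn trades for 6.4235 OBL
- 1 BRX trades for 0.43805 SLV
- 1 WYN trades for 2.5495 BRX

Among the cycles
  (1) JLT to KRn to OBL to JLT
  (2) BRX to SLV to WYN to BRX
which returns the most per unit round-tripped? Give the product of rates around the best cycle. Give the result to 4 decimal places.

1.1202

(1) 1.141 × 6.4235 × 0.13426 = 0.98402
(2) 0.43805 × 1.003 × 2.5495 = 1.12016
Highest is cycle (2) at 1.1202 (>1, arbitrage).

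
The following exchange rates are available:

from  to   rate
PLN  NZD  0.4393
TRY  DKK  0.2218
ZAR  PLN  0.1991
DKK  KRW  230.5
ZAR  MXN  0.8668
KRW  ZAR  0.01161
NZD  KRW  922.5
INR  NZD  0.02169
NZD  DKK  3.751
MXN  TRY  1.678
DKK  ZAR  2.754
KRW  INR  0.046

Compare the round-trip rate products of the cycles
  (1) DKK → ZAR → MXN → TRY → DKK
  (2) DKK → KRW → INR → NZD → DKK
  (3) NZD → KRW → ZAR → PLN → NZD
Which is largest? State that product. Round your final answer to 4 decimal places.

0.9368

(1) 2.754 × 0.8668 × 1.678 × 0.2218 = 0.88846
(2) 230.5 × 0.046 × 0.02169 × 3.751 = 0.86265
(3) 922.5 × 0.01161 × 0.1991 × 0.4393 = 0.93677
Highest is cycle (3) at 0.9368 (≤1, no arbitrage).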